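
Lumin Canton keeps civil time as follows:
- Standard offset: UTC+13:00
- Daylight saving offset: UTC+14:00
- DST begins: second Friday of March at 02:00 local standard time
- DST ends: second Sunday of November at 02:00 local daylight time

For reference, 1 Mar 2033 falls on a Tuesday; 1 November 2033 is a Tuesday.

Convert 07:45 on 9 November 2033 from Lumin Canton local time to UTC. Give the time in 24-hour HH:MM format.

17:45

1 March 2033 is a Tuesday, so the first Friday is March 4 and the second is March 11.
1 November 2033 is a Tuesday, so the first Sunday is November 6 and the second is November 13.
Daylight saving runs 11 March – 13 November; 9 November 2033 is inside that window, so Lumin Canton is at UTC+14:00.
07:45 local − 14h = 17:45 UTC (rolling into the previous day, 8 November 2033).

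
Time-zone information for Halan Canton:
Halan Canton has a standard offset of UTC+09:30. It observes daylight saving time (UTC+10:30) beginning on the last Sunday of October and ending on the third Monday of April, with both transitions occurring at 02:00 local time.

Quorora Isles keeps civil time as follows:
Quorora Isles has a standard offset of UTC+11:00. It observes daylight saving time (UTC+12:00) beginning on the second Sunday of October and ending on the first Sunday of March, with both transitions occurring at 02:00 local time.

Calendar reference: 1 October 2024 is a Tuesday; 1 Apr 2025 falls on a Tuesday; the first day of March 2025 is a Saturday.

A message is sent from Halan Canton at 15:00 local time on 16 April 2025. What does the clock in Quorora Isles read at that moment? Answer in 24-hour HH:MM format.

1 October 2024 is a Tuesday, so Sundays fall on 6, 13, 20, 27; the last is October 27.
1 April 2025 is a Tuesday, so the first Monday is April 7 and the third is April 21.
16 April 2025 falls between 27 October 2024 and 21 April 2025, so daylight saving is in effect and Halan Canton is at UTC+10:30.
15:00 Halan Canton − 10h30m = 04:30 UTC.
1 October 2024 is a Tuesday, so the first Sunday is October 6 and the second is October 13.
1 March 2025 is a Saturday, so the first Sunday is March 2.
At the standard offset (UTC+11:00), 04:30 UTC + 11h = 15:30 Quorora Isles standard time.
The standard-time date in Quorora Isles, 16 April 2025, does not fall between 13 October 2024 and 2 March 2025, so daylight saving is not in effect and Quorora Isles is at UTC+11:00.
04:30 UTC + 11h = 15:30 Quorora Isles.

15:30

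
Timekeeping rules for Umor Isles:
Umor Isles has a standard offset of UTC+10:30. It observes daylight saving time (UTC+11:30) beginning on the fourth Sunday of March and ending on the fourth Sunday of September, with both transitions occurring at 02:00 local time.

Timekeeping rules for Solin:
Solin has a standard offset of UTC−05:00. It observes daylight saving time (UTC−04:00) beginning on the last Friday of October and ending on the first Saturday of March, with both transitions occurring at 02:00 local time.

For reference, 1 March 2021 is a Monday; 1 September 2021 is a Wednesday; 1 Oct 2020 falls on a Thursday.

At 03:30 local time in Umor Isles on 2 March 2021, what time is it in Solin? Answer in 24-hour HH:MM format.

13:00

1 March 2021 is a Monday, so the first Sunday is March 7 and the fourth is March 28.
1 September 2021 is a Wednesday, so the first Sunday is September 5 and the fourth is September 26.
2 March 2021 is outside the daylight-saving period (28 March – 26 September), so Umor Isles is on standard time, UTC+10:30.
03:30 Umor Isles − 10h30m = 17:00 UTC (rolling into the previous day, 1 March 2021).
1 October 2020 is a Thursday, so Fridays fall on 2, 9, 16, 23, 30; the last is October 30.
1 March 2021 is a Monday, so the first Saturday is March 6.
At the standard offset (UTC−05:00), 17:00 UTC − 5h = 12:00 Solin standard time.
The standard-time date in Solin, 1 March 2021, falls between 30 October 2020 and 6 March 2021, so daylight saving is in effect and Solin is at UTC−04:00.
17:00 UTC − 4h = 13:00 Solin.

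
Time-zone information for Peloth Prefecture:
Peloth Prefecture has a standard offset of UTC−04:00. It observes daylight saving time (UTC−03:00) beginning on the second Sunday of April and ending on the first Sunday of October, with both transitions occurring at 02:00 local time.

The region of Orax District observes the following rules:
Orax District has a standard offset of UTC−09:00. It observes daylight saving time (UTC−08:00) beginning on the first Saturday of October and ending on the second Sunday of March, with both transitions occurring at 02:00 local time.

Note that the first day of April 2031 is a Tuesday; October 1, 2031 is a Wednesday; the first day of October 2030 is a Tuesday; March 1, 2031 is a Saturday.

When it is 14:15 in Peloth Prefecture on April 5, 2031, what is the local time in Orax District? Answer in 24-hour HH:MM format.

09:15

1 April 2031 is a Tuesday, so the first Sunday is April 6 and the second is April 13.
1 October 2031 is a Wednesday, so the first Sunday is October 5.
Daylight saving runs 13 April – 5 October; April 5, 2031 is outside that window, so Peloth Prefecture is on standard time at UTC−04:00.
14:15 Peloth Prefecture + 4h = 18:15 UTC.
1 October 2030 is a Tuesday, so the first Saturday is October 5.
1 March 2031 is a Saturday, so the first Sunday is March 2 and the second is March 9.
At the standard offset (UTC−09:00), 18:15 UTC − 9h = 09:15 Orax District standard time.
The standard-time date in Orax District, April 5, 2031, does not fall between 5 October 2030 and 9 March 2031, so daylight saving is not in effect and Orax District is at UTC−09:00.
18:15 UTC − 9h = 09:15 Orax District.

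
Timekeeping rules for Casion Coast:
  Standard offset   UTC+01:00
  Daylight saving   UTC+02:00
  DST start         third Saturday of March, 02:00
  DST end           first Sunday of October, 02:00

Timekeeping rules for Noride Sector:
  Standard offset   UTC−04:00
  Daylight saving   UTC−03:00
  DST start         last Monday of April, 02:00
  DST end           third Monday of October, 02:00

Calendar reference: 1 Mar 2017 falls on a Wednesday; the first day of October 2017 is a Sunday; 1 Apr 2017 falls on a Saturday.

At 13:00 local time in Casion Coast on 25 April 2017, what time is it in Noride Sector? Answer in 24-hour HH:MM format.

08:00

1 March 2017 is a Wednesday, so the first Saturday is March 4 and the third is March 18.
1 October 2017 is a Sunday, so the first Sunday is October 1.
25 April 2017 falls between 18 March and 1 October, so daylight saving is in effect and Casion Coast is at UTC+02:00.
13:00 Casion Coast − 2h = 11:00 UTC.
1 April 2017 is a Saturday, so Mondays fall on 3, 10, 17, 24; the last is April 24.
1 October 2017 is a Sunday, so the first Monday is October 2 and the third is October 16.
At the standard offset (UTC−04:00), 11:00 UTC − 4h = 07:00 Noride Sector standard time.
The standard-time date in Noride Sector, 25 April 2017, falls between 24 April and 16 October, so daylight saving is in effect and Noride Sector is at UTC−03:00.
11:00 UTC − 3h = 08:00 Noride Sector.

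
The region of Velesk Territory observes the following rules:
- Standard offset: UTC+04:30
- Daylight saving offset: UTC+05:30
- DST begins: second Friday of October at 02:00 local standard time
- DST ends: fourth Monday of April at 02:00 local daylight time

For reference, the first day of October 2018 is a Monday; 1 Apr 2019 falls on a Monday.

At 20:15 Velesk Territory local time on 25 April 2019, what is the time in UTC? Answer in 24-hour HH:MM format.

15:45

1 October 2018 is a Monday, so the first Friday is October 5 and the second is October 12.
1 April 2019 is a Monday, so the first Monday is April 1 and the fourth is April 22.
Daylight saving runs 12 October 2018 – 22 April 2019; 25 April 2019 is outside that window, so Velesk Territory is on standard time at UTC+04:30.
20:15 local − 4h30m = 15:45 UTC.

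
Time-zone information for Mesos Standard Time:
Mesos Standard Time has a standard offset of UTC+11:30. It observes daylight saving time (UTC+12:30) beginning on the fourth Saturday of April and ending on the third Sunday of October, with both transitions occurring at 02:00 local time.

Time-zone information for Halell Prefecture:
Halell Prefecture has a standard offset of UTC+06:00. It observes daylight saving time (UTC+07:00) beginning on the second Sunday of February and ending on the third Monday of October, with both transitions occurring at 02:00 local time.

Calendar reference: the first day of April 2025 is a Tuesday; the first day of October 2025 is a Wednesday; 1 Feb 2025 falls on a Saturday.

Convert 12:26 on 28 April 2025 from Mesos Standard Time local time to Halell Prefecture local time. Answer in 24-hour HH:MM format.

06:56

1 April 2025 is a Tuesday, so the first Saturday is April 5 and the fourth is April 26.
1 October 2025 is a Wednesday, so the first Sunday is October 5 and the third is October 19.
Daylight saving runs 26 April – 19 October; 28 April 2025 is inside that window, so Mesos Standard Time is at UTC+12:30.
12:26 Mesos Standard Time − 12h30m = 23:56 UTC (rolling into the previous day, 27 April 2025).
1 February 2025 is a Saturday, so the first Sunday is February 2 and the second is February 9.
1 October 2025 is a Wednesday, so the first Monday is October 6 and the third is October 20.
At the standard offset (UTC+06:00), 23:56 UTC + 6h = 05:56 Halell Prefecture standard time (rolling into the next day, 28 April 2025).
Daylight saving runs 9 February – 20 October; the standard-time date in Halell Prefecture, 28 April 2025, is inside that window, so Halell Prefecture is at UTC+07:00.
23:56 UTC + 7h = 06:56 Halell Prefecture (rolling into the next day, 28 April 2025).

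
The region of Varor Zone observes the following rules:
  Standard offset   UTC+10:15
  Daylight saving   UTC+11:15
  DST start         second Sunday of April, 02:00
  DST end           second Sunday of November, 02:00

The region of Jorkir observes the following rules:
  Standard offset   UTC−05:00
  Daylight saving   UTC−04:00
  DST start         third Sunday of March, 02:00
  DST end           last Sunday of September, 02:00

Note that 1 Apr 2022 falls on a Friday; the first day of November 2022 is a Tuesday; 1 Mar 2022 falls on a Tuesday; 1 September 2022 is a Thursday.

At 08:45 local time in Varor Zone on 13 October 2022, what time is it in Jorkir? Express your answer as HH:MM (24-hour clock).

1 April 2022 is a Friday, so the first Sunday is April 3 and the second is April 10.
1 November 2022 is a Tuesday, so the first Sunday is November 6 and the second is November 13.
13 October 2022 falls between 10 April and 13 November, so daylight saving is in effect and Varor Zone is at UTC+11:15.
08:45 Varor Zone − 11h15m = 21:30 UTC (rolling into the previous day, 12 October 2022).
1 March 2022 is a Tuesday, so the first Sunday is March 6 and the third is March 20.
1 September 2022 is a Thursday, so Sundays fall on 4, 11, 18, 25; the last is September 25.
At the standard offset (UTC−05:00), 21:30 UTC − 5h = 16:30 Jorkir standard time.
Daylight saving runs 20 March – 25 September; the standard-time date in Jorkir, 12 October 2022, is outside that window, so Jorkir is on standard time at UTC−05:00.
21:30 UTC − 5h = 16:30 Jorkir.

16:30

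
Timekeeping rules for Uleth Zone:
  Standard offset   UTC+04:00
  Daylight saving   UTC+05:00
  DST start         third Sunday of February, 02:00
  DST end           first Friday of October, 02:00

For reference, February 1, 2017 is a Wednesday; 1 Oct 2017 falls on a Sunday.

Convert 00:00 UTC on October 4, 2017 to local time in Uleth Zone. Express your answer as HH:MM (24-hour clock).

05:00

1 February 2017 is a Wednesday, so the first Sunday is February 5 and the third is February 19.
1 October 2017 is a Sunday, so the first Friday is October 6.
At the standard offset (UTC+04:00), 00:00 UTC + 4h = 04:00 Uleth Zone standard time.
The standard-time date in Uleth Zone, October 4, 2017, lies within the daylight-saving period (19 February – 6 October), so Uleth Zone is on daylight time, UTC+05:00.
00:00 UTC + 5h = 05:00 local.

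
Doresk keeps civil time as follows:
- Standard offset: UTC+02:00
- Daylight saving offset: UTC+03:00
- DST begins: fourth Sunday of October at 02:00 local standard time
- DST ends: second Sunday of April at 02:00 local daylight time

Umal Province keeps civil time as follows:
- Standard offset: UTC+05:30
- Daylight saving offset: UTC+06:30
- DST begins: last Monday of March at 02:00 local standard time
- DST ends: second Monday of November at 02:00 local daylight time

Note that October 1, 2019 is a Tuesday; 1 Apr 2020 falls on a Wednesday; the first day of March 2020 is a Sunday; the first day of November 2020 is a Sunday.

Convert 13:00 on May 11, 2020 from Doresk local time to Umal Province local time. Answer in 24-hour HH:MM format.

17:30

1 October 2019 is a Tuesday, so the first Sunday is October 6 and the fourth is October 27.
1 April 2020 is a Wednesday, so the first Sunday is April 5 and the second is April 12.
May 11, 2020 is outside the daylight-saving period (27 October 2019 – 12 April 2020), so Doresk is on standard time, UTC+02:00.
13:00 Doresk − 2h = 11:00 UTC.
1 March 2020 is a Sunday, so Mondays fall on 2, 9, 16, 23, 30; the last is March 30.
1 November 2020 is a Sunday, so the first Monday is November 2 and the second is November 9.
At the standard offset (UTC+05:30), 11:00 UTC + 5h30m = 16:30 Umal Province standard time.
The standard-time date in Umal Province, May 11, 2020, falls between 30 March and 9 November, so daylight saving is in effect and Umal Province is at UTC+06:30.
11:00 UTC + 6h30m = 17:30 Umal Province.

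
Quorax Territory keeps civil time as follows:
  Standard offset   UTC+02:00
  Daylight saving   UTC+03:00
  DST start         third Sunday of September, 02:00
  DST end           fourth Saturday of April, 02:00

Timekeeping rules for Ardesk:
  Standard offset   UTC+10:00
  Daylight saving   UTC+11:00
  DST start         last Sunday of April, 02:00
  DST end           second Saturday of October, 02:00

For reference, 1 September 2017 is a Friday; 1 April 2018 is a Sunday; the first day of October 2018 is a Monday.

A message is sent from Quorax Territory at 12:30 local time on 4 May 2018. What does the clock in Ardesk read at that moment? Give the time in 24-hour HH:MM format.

1 September 2017 is a Friday, so the first Sunday is September 3 and the third is September 17.
1 April 2018 is a Sunday, so the first Saturday is April 7 and the fourth is April 28.
4 May 2018 does not fall between 17 September 2017 and 28 April 2018, so daylight saving is not in effect and Quorax Territory is at UTC+02:00.
12:30 Quorax Territory − 2h = 10:30 UTC.
1 April 2018 is a Sunday, so Sundays fall on 1, 8, 15, 22, 29; the last is April 29.
1 October 2018 is a Monday, so the first Saturday is October 6 and the second is October 13.
At the standard offset (UTC+10:00), 10:30 UTC + 10h = 20:30 Ardesk standard time.
The standard-time date in Ardesk, 4 May 2018, falls between 29 April and 13 October, so daylight saving is in effect and Ardesk is at UTC+11:00.
10:30 UTC + 11h = 21:30 Ardesk.

21:30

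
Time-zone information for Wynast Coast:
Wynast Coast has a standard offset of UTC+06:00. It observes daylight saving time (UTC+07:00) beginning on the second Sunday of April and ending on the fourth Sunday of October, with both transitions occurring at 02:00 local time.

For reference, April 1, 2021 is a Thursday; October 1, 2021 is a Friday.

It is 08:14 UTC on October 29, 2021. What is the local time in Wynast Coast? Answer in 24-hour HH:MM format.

1 April 2021 is a Thursday, so the first Sunday is April 4 and the second is April 11.
1 October 2021 is a Friday, so the first Sunday is October 3 and the fourth is October 24.
At the standard offset (UTC+06:00), 08:14 UTC + 6h = 14:14 Wynast Coast standard time.
The standard-time date in Wynast Coast, October 29, 2021, is outside the daylight-saving period (11 April – 24 October), so Wynast Coast is on standard time, UTC+06:00.
08:14 UTC + 6h = 14:14 local.

14:14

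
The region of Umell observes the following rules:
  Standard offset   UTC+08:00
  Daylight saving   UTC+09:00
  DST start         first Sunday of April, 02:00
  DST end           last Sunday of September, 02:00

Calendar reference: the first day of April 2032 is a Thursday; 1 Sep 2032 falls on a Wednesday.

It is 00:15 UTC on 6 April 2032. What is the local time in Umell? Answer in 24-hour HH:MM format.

1 April 2032 is a Thursday, so the first Sunday is April 4.
1 September 2032 is a Wednesday, so Sundays fall on 5, 12, 19, 26; the last is September 26.
At the standard offset (UTC+08:00), 00:15 UTC + 8h = 08:15 Umell standard time.
Daylight saving runs 4 April – 26 September; the standard-time date in Umell, 6 April 2032, is inside that window, so Umell is at UTC+09:00.
00:15 UTC + 9h = 09:15 local.

09:15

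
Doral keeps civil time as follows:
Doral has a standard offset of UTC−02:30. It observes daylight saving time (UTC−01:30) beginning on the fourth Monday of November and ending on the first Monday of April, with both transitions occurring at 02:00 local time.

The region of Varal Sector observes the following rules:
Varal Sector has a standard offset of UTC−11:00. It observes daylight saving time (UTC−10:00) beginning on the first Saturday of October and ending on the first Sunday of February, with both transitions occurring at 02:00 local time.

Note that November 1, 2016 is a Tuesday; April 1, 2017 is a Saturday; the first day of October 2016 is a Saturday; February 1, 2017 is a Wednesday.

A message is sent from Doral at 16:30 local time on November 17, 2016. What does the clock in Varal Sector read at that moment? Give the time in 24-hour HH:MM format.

1 November 2016 is a Tuesday, so the first Monday is November 7 and the fourth is November 28.
1 April 2017 is a Saturday, so the first Monday is April 3.
November 17, 2016 does not fall between 28 November 2016 and 3 April 2017, so daylight saving is not in effect and Doral is at UTC−02:30.
16:30 Doral + 2h30m = 19:00 UTC.
1 October 2016 is a Saturday, so the first Saturday is October 1.
1 February 2017 is a Wednesday, so the first Sunday is February 5.
At the standard offset (UTC−11:00), 19:00 UTC − 11h = 08:00 Varal Sector standard time.
The standard-time date in Varal Sector, November 17, 2016, falls between 1 October 2016 and 5 February 2017, so daylight saving is in effect and Varal Sector is at UTC−10:00.
19:00 UTC − 10h = 09:00 Varal Sector.

09:00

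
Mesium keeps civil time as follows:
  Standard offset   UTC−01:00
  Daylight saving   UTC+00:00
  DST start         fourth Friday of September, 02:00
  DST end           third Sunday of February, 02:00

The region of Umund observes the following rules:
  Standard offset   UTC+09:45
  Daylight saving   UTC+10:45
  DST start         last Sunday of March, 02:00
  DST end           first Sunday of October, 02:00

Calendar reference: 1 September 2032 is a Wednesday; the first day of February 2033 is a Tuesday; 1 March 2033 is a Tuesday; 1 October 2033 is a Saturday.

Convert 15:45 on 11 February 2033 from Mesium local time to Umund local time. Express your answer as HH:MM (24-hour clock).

1 September 2032 is a Wednesday, so the first Friday is September 3 and the fourth is September 24.
1 February 2033 is a Tuesday, so the first Sunday is February 6 and the third is February 20.
11 February 2033 lies within the daylight-saving period (24 September 2032 – 20 February 2033), so Mesium is on daylight time, UTC+00:00.
15:45 Mesium − 0h = 15:45 UTC.
1 March 2033 is a Tuesday, so Sundays fall on 6, 13, 20, 27; the last is March 27.
1 October 2033 is a Saturday, so the first Sunday is October 2.
At the standard offset (UTC+09:45), 15:45 UTC + 9h45m = 01:30 Umund standard time (rolling into the next day, 12 February 2033).
The standard-time date in Umund, 12 February 2033, does not fall between 27 March and 2 October, so daylight saving is not in effect and Umund is at UTC+09:45.
15:45 UTC + 9h45m = 01:30 Umund (rolling into the next day, 12 February 2033).

01:30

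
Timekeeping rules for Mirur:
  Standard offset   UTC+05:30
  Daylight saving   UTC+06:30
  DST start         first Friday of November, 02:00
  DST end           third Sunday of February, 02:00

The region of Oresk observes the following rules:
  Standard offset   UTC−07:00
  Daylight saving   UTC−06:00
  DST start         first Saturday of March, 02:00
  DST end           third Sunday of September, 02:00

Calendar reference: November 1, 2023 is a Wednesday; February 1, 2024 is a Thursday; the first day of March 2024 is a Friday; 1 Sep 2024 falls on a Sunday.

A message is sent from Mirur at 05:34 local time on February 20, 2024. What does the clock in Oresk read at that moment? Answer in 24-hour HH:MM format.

17:04

1 November 2023 is a Wednesday, so the first Friday is November 3.
1 February 2024 is a Thursday, so the first Sunday is February 4 and the third is February 18.
Daylight saving runs 3 November 2023 – 18 February 2024; February 20, 2024 is outside that window, so Mirur is on standard time at UTC+05:30.
05:34 Mirur − 5h30m = 00:04 UTC.
1 March 2024 is a Friday, so the first Saturday is March 2.
1 September 2024 is a Sunday, so the first Sunday is September 1 and the third is September 15.
At the standard offset (UTC−07:00), 00:04 UTC − 7h = 17:04 Oresk standard time (rolling into the previous day, 19 February 2024).
Daylight saving runs 2 March – 15 September; the standard-time date in Oresk, February 19, 2024, is outside that window, so Oresk is on standard time at UTC−07:00.
00:04 UTC − 7h = 17:04 Oresk (rolling into the previous day, 19 February 2024).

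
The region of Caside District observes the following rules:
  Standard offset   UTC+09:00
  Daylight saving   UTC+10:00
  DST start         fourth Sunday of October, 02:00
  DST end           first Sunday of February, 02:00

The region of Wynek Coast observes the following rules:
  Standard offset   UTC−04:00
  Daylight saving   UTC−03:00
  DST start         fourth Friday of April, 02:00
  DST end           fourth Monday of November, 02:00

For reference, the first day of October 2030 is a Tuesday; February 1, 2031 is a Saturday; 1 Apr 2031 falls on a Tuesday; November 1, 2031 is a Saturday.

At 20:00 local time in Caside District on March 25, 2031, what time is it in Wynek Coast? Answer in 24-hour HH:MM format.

1 October 2030 is a Tuesday, so the first Sunday is October 6 and the fourth is October 27.
1 February 2031 is a Saturday, so the first Sunday is February 2.
Daylight saving runs 27 October 2030 – 2 February 2031; March 25, 2031 is outside that window, so Caside District is on standard time at UTC+09:00.
20:00 Caside District − 9h = 11:00 UTC.
1 April 2031 is a Tuesday, so the first Friday is April 4 and the fourth is April 25.
1 November 2031 is a Saturday, so the first Monday is November 3 and the fourth is November 24.
At the standard offset (UTC−04:00), 11:00 UTC − 4h = 07:00 Wynek Coast standard time.
The standard-time date in Wynek Coast, March 25, 2031, does not fall between 25 April and 24 November, so daylight saving is not in effect and Wynek Coast is at UTC−04:00.
11:00 UTC − 4h = 07:00 Wynek Coast.

07:00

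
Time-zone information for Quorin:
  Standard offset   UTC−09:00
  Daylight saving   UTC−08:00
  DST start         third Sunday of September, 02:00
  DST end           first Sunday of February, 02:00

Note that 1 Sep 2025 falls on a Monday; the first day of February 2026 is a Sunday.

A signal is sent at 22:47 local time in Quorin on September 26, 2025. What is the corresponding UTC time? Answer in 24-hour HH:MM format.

06:47

1 September 2025 is a Monday, so the first Sunday is September 7 and the third is September 21.
1 February 2026 is a Sunday, so the first Sunday is February 1.
September 26, 2025 falls between 21 September 2025 and 1 February 2026, so daylight saving is in effect and Quorin is at UTC−08:00.
22:47 local + 8h = 06:47 UTC (rolling into the next day, 27 September 2025).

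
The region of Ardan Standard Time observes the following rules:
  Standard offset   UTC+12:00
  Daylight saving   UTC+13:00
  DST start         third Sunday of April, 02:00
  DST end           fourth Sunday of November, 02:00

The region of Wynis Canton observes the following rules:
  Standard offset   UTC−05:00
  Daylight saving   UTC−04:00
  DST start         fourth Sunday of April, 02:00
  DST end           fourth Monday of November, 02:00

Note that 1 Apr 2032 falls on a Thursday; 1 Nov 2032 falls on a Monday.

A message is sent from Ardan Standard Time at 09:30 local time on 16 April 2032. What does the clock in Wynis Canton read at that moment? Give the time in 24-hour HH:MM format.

16:30

1 April 2032 is a Thursday, so the first Sunday is April 4 and the third is April 18.
1 November 2032 is a Monday, so the first Sunday is November 7 and the fourth is November 28.
16 April 2032 is outside the daylight-saving period (18 April – 28 November), so Ardan Standard Time is on standard time, UTC+12:00.
09:30 Ardan Standard Time − 12h = 21:30 UTC (rolling into the previous day, 15 April 2032).
1 April 2032 is a Thursday, so the first Sunday is April 4 and the fourth is April 25.
1 November 2032 is a Monday, so the first Monday is November 1 and the fourth is November 22.
At the standard offset (UTC−05:00), 21:30 UTC − 5h = 16:30 Wynis Canton standard time.
The standard-time date in Wynis Canton, 15 April 2032, is outside the daylight-saving period (25 April – 22 November), so Wynis Canton is on standard time, UTC−05:00.
21:30 UTC − 5h = 16:30 Wynis Canton.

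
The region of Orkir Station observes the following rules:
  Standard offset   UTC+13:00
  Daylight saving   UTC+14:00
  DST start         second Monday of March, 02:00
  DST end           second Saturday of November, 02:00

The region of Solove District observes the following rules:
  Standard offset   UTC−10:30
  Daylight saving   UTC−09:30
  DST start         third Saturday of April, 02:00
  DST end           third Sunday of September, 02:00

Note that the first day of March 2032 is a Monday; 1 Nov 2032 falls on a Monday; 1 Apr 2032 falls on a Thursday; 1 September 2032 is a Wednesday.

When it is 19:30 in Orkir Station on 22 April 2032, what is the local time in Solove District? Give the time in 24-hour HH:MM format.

1 March 2032 is a Monday, so the first Monday is March 1 and the second is March 8.
1 November 2032 is a Monday, so the first Saturday is November 6 and the second is November 13.
22 April 2032 lies within the daylight-saving period (8 March – 13 November), so Orkir Station is on daylight time, UTC+14:00.
19:30 Orkir Station − 14h = 05:30 UTC.
1 April 2032 is a Thursday, so the first Saturday is April 3 and the third is April 17.
1 September 2032 is a Wednesday, so the first Sunday is September 5 and the third is September 19.
At the standard offset (UTC−10:30), 05:30 UTC − 10h30m = 19:00 Solove District standard time (rolling into the previous day, 21 April 2032).
The standard-time date in Solove District, 21 April 2032, lies within the daylight-saving period (17 April – 19 September), so Solove District is on daylight time, UTC−09:30.
05:30 UTC − 9h30m = 20:00 Solove District (rolling into the previous day, 21 April 2032).

20:00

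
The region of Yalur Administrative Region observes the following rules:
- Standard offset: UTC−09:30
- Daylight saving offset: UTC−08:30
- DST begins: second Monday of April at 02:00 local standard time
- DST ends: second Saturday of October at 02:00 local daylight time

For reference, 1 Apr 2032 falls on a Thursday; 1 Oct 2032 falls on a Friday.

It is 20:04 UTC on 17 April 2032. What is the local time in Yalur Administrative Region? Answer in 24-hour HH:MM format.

11:34

1 April 2032 is a Thursday, so the first Monday is April 5 and the second is April 12.
1 October 2032 is a Friday, so the first Saturday is October 2 and the second is October 9.
At the standard offset (UTC−09:30), 20:04 UTC − 9h30m = 10:34 Yalur Administrative Region standard time.
The standard-time date in Yalur Administrative Region, 17 April 2032, falls between 12 April and 9 October, so daylight saving is in effect and Yalur Administrative Region is at UTC−08:30.
20:04 UTC − 8h30m = 11:34 local.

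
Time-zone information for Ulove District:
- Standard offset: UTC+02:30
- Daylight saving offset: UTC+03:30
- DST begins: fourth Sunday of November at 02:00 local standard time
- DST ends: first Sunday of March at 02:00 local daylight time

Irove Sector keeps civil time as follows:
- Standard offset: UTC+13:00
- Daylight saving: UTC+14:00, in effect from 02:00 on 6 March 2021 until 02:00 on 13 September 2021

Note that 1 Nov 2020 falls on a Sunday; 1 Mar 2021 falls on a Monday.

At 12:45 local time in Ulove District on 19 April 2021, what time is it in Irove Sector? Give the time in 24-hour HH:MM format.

00:15

1 November 2020 is a Sunday, so the first Sunday is November 1 and the fourth is November 22.
1 March 2021 is a Monday, so the first Sunday is March 7.
Daylight saving runs 22 November 2020 – 7 March 2021; 19 April 2021 is outside that window, so Ulove District is on standard time at UTC+02:30.
12:45 Ulove District − 2h30m = 10:15 UTC.
At the standard offset (UTC+13:00), 10:15 UTC + 13h = 23:15 Irove Sector standard time.
Daylight saving runs 6 March – 13 September; the standard-time date in Irove Sector, 19 April 2021, is inside that window, so Irove Sector is at UTC+14:00.
10:15 UTC + 14h = 00:15 Irove Sector (rolling into the next day, 20 April 2021).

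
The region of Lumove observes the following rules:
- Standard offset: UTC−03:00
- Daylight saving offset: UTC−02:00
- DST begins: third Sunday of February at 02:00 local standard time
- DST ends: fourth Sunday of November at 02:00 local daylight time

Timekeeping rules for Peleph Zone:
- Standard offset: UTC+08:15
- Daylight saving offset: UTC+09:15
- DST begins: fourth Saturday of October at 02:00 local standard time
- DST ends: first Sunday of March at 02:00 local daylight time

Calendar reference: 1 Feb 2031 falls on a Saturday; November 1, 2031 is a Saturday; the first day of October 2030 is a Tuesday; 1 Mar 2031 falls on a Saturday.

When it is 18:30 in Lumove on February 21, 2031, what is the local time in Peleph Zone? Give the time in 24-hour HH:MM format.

1 February 2031 is a Saturday, so the first Sunday is February 2 and the third is February 16.
1 November 2031 is a Saturday, so the first Sunday is November 2 and the fourth is November 23.
February 21, 2031 lies within the daylight-saving period (16 February – 23 November), so Lumove is on daylight time, UTC−02:00.
18:30 Lumove + 2h = 20:30 UTC.
1 October 2030 is a Tuesday, so the first Saturday is October 5 and the fourth is October 26.
1 March 2031 is a Saturday, so the first Sunday is March 2.
At the standard offset (UTC+08:15), 20:30 UTC + 8h15m = 04:45 Peleph Zone standard time (rolling into the next day, 22 February 2031).
The standard-time date in Peleph Zone, February 22, 2031, falls between 26 October 2030 and 2 March 2031, so daylight saving is in effect and Peleph Zone is at UTC+09:15.
20:30 UTC + 9h15m = 05:45 Peleph Zone (rolling into the next day, 22 February 2031).

05:45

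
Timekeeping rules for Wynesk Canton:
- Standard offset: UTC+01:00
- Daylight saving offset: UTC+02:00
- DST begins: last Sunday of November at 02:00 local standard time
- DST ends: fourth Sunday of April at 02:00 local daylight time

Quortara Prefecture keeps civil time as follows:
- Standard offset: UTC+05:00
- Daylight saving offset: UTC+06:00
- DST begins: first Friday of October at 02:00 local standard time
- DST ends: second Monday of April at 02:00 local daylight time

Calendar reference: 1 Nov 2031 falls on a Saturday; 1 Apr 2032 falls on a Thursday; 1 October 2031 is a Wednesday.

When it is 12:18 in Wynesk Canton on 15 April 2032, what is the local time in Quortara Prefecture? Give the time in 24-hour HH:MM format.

15:18

1 November 2031 is a Saturday, so Sundays fall on 2, 9, 16, 23, 30; the last is November 30.
1 April 2032 is a Thursday, so the first Sunday is April 4 and the fourth is April 25.
Daylight saving runs 30 November 2031 – 25 April 2032; 15 April 2032 is inside that window, so Wynesk Canton is at UTC+02:00.
12:18 Wynesk Canton − 2h = 10:18 UTC.
1 October 2031 is a Wednesday, so the first Friday is October 3.
1 April 2032 is a Thursday, so the first Monday is April 5 and the second is April 12.
At the standard offset (UTC+05:00), 10:18 UTC + 5h = 15:18 Quortara Prefecture standard time.
Daylight saving runs 3 October 2031 – 12 April 2032; the standard-time date in Quortara Prefecture, 15 April 2032, is outside that window, so Quortara Prefecture is on standard time at UTC+05:00.
10:18 UTC + 5h = 15:18 Quortara Prefecture.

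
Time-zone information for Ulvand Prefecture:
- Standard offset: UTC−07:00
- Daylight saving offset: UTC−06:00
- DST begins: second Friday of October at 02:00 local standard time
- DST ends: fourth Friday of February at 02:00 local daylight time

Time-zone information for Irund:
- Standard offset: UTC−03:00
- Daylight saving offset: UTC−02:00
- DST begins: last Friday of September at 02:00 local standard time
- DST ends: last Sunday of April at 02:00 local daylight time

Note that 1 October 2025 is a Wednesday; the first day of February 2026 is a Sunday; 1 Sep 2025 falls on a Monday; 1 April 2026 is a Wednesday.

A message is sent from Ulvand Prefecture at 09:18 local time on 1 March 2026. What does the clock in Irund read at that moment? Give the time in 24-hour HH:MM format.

1 October 2025 is a Wednesday, so the first Friday is October 3 and the second is October 10.
1 February 2026 is a Sunday, so the first Friday is February 6 and the fourth is February 27.
Daylight saving runs 10 October 2025 – 27 February 2026; 1 March 2026 is outside that window, so Ulvand Prefecture is on standard time at UTC−07:00.
09:18 Ulvand Prefecture + 7h = 16:18 UTC.
1 September 2025 is a Monday, so Fridays fall on 5, 12, 19, 26; the last is September 26.
1 April 2026 is a Wednesday, so Sundays fall on 5, 12, 19, 26; the last is April 26.
At the standard offset (UTC−03:00), 16:18 UTC − 3h = 13:18 Irund standard time.
The standard-time date in Irund, 1 March 2026, lies within the daylight-saving period (26 September 2025 – 26 April 2026), so Irund is on daylight time, UTC−02:00.
16:18 UTC − 2h = 14:18 Irund.

14:18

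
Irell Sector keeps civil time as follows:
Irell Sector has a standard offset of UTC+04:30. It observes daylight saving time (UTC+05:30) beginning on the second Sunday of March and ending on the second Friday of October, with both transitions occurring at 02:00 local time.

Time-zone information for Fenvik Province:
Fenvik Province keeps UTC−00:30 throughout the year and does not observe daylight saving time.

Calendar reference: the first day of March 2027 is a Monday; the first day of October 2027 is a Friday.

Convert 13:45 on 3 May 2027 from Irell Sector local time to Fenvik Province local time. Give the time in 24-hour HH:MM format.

1 March 2027 is a Monday, so the first Sunday is March 7 and the second is March 14.
1 October 2027 is a Friday, so the first Friday is October 1 and the second is October 8.
Daylight saving runs 14 March – 8 October; 3 May 2027 is inside that window, so Irell Sector is at UTC+05:30.
13:45 Irell Sector − 5h30m = 08:15 UTC.
Fenvik Province has no daylight saving, so its offset is UTC−00:30 year-round.
08:15 UTC − 0h30m = 07:45 Fenvik Province.

07:45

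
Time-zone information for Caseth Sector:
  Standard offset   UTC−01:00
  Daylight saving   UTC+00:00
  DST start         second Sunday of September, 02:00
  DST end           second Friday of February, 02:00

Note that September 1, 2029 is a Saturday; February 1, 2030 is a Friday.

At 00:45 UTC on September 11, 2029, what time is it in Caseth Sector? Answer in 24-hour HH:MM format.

00:45

1 September 2029 is a Saturday, so the first Sunday is September 2 and the second is September 9.
1 February 2030 is a Friday, so the first Friday is February 1 and the second is February 8.
At the standard offset (UTC−01:00), 00:45 UTC − 1h = 23:45 Caseth Sector standard time (rolling into the previous day, 10 September 2029).
Daylight saving runs 9 September 2029 – 8 February 2030; the standard-time date in Caseth Sector, September 10, 2029, is inside that window, so Caseth Sector is at UTC+00:00.
00:45 UTC + 0h = 00:45 local.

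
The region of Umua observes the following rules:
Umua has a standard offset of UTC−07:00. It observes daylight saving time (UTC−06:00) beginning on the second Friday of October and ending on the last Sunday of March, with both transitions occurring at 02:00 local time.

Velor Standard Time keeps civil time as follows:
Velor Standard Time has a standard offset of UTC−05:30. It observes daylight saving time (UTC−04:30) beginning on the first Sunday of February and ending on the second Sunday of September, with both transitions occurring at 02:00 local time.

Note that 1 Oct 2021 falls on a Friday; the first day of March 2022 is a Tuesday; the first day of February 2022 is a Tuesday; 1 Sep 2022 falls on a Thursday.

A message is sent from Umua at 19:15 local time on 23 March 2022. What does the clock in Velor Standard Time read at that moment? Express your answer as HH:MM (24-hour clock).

20:45

1 October 2021 is a Friday, so the first Friday is October 1 and the second is October 8.
1 March 2022 is a Tuesday, so Sundays fall on 6, 13, 20, 27; the last is March 27.
Daylight saving runs 8 October 2021 – 27 March 2022; 23 March 2022 is inside that window, so Umua is at UTC−06:00.
19:15 Umua + 6h = 01:15 UTC (rolling into the next day, 24 March 2022).
1 February 2022 is a Tuesday, so the first Sunday is February 6.
1 September 2022 is a Thursday, so the first Sunday is September 4 and the second is September 11.
At the standard offset (UTC−05:30), 01:15 UTC − 5h30m = 19:45 Velor Standard Time standard time (rolling into the previous day, 23 March 2022).
The standard-time date in Velor Standard Time, 23 March 2022, falls between 6 February and 11 September, so daylight saving is in effect and Velor Standard Time is at UTC−04:30.
01:15 UTC − 4h30m = 20:45 Velor Standard Time (rolling into the previous day, 23 March 2022).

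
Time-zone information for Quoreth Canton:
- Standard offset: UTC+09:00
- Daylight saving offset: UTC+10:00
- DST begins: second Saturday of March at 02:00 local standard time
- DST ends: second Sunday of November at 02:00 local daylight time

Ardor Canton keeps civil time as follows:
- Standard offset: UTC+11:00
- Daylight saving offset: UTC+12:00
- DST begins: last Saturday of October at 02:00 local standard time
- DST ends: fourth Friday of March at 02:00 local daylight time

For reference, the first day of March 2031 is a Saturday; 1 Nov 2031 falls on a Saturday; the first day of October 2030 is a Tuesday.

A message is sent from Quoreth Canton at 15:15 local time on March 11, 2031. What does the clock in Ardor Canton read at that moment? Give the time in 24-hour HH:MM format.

17:15

1 March 2031 is a Saturday, so the first Saturday is March 1 and the second is March 8.
1 November 2031 is a Saturday, so the first Sunday is November 2 and the second is November 9.
March 11, 2031 lies within the daylight-saving period (8 March – 9 November), so Quoreth Canton is on daylight time, UTC+10:00.
15:15 Quoreth Canton − 10h = 05:15 UTC.
1 October 2030 is a Tuesday, so Saturdays fall on 5, 12, 19, 26; the last is October 26.
1 March 2031 is a Saturday, so the first Friday is March 7 and the fourth is March 28.
At the standard offset (UTC+11:00), 05:15 UTC + 11h = 16:15 Ardor Canton standard time.
The standard-time date in Ardor Canton, March 11, 2031, lies within the daylight-saving period (26 October 2030 – 28 March 2031), so Ardor Canton is on daylight time, UTC+12:00.
05:15 UTC + 12h = 17:15 Ardor Canton.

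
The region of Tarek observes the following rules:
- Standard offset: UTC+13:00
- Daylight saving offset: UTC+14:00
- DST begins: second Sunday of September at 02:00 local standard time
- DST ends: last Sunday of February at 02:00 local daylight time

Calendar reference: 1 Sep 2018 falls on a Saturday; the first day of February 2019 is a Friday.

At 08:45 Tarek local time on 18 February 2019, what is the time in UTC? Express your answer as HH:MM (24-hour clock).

1 September 2018 is a Saturday, so the first Sunday is September 2 and the second is September 9.
1 February 2019 is a Friday, so Sundays fall on 3, 10, 17, 24; the last is February 24.
18 February 2019 lies within the daylight-saving period (9 September 2018 – 24 February 2019), so Tarek is on daylight time, UTC+14:00.
08:45 local − 14h = 18:45 UTC (rolling into the previous day, 17 February 2019).

18:45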